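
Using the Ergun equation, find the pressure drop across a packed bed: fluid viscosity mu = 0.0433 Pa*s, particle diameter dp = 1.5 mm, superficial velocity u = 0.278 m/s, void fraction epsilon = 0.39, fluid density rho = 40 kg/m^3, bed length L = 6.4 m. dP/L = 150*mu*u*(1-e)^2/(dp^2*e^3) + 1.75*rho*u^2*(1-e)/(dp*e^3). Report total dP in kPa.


dp = 1.5 mm = 0.0015 m
Viscous term = 150*0.0433*0.278*(1-0.39)^2 / (0.0015^2*0.39^3) = 5033930
Inertial term = 1.75*40*0.278^2*(1-0.39) / (0.0015*0.39^3) = 37087.9
dP/L = 5033930 + 37087.9 = 5071020 Pa/m
dP = 5071020 * 6.4 / 1000 = 32450 kPa

32450 kPa


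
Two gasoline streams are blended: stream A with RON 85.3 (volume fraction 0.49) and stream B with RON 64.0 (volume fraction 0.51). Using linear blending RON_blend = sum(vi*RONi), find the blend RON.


Linear blending: RON_blend = sum(vi * RONi)
Contribution 1: 0.49 * 85.3 = 41.797
Contribution 2: 0.51 * 64.0 = 32.64
RON_blend = 41.797 + 32.64 = 74.437

74.437


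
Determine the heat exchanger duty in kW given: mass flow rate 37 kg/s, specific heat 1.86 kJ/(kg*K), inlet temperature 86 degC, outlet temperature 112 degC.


Q = m_dot * cp * delta_T
delta_T = 112 - 86 = 26 K
Q = 37 * 1.86 * 26
= 68.82 * 26
= 1789.32 kW

1789.32 kW


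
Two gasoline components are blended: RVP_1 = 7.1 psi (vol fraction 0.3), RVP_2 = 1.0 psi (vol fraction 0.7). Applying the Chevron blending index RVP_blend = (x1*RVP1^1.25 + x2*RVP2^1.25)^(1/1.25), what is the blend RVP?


Chevron index: RVP_blend = (sum xi*RVPi^1.25)^(1/1.25)
RVP^1.25 terms: 0.3 * 7.1^1.25 + 0.7 * 1.0^1.25 = 4.17692
RVP_blend = 4.17692^(1/1.25) = 3.138

3.138 psi


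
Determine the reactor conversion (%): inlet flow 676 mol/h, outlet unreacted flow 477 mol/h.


X = (F_in - F_out) / F_in * 100
Moles reacted = 676 - 477 = 199
X = 199 / 676 * 100
= 0.2944 * 100
= 29.44 %

29.44 %


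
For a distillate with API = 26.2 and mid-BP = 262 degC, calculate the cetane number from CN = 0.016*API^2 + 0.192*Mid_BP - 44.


CN = 0.016 * 26.2^2 + 0.192 * 262 - 44
CN = 10.98304 + 50.304 - 44 = 17.28704

17.28704


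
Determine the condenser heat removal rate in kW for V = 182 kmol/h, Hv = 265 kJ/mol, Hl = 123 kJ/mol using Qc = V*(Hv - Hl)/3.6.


Qc = 182 * (265 - 123) / 3.6 = 182 * 142 / 3.6 = 7179

7179 kW


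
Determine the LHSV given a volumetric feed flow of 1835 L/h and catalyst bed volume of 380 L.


LHSV = volumetric feed rate / catalyst volume
= 1835 L/h / 380 L
= 4.829 h^-1

4.829 h^-1


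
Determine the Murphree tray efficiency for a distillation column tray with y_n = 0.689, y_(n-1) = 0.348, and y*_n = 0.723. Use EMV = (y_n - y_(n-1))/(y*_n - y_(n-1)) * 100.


Murphree vapor efficiency: EMV = (y_n - y_(n-1)) / (y*_n - y_(n-1)) * 100
EMV = (0.689 - 0.348) / (0.723 - 0.348) * 100 = 0.341 / 0.375 * 100 = 90.93

90.93 %


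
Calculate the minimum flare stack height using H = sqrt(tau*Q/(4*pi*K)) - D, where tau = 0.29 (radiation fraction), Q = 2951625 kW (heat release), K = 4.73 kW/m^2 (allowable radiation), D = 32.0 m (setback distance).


tau*Q/(4*pi*K) = 0.29 * 2951625 / (4 * pi * 4.73) = 14400.9
sqrt(14400.9) = 120.004
H = 120.004 - 32.0 = 88.00

88.00 m


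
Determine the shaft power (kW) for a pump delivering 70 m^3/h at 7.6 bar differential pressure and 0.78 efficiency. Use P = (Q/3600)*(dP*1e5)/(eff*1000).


Q = 70 / 3600 = 0.0194444 m^3/s
P = 0.0194444 * (7.6 * 1e5) / 0.78 / 1000 = 18.95

18.95 kW


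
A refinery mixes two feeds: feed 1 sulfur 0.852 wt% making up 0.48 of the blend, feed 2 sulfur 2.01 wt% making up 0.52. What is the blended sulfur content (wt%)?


Linear sulfur blending: S_blend = x1*S1 + x2*S2
Contribution 1: 0.48 * 0.852 = 0.40896 wt%
Contribution 2: 0.52 * 2.01 = 1.0452 wt%
S_blend = 0.40896 + 1.0452 = 1.45416

1.45416 wt%


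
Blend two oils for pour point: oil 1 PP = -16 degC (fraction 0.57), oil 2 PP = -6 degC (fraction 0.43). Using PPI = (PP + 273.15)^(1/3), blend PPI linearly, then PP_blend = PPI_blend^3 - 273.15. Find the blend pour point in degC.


PPI_1 = (-16 + 273.15)^(1/3) = 6.359098
PPI_2 = (-6 + 273.15)^(1/3) = 6.440482
PPI_blend = 0.57 * 6.359098 + 0.43 * 6.440482 = 6.394093
PP_blend = 6.394093^3 - 273.15 = 261.4188 - 273.15 = -11.73

-11.73 degC


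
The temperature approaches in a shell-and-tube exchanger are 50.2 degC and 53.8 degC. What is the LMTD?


LMTD = (dT1 - dT2) / ln(dT1/dT2)
= (50.2 - 53.8) / ln(50.2 / 53.8) = -3.6 / -0.0692584 = 51.98

51.98 degC


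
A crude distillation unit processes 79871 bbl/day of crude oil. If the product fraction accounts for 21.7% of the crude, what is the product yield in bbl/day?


Crude throughput = 79871 bbl/day
Fraction yield = 21.7%
yield = throughput * fraction / 100
yield = 79871 * 21.7 / 100 = 17332.007

17332.007 bbl/day


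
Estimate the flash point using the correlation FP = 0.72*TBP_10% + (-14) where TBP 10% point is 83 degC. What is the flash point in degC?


FP = 0.72 * 83 + (-14) = 45.76

45.76 degC


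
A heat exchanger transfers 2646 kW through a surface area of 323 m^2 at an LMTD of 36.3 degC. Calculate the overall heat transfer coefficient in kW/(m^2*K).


From Q = U*A*LMTD, U = Q / (A * LMTD)
U = 2646 / (323 * 36.3) = 2646 / 11724.9 = 0.2257

0.2257 kW/(m^2*K)


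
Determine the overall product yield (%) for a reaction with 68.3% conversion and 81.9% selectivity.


Overall yield = conversion (%) * selectivity (%) / 100
Conversion = 68.3%, Selectivity = 81.9%
Y = 68.3 * 81.9 / 100
= 55.9377 %

55.9377 %


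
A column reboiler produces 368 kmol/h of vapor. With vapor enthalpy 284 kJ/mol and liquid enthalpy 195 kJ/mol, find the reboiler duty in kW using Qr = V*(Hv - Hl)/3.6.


Qr = 368 * (284 - 195) / 3.6 = 368 * 89 / 3.6 = 9098

9098 kW


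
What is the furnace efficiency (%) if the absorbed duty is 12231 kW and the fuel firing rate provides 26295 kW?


Furnace efficiency = Q_absorbed / Q_fuel * 100
= 12231 / 26295 * 100 = 46.51

46.51 %


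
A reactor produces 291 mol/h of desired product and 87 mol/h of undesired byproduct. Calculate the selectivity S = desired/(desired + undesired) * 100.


Selectivity = desired / (desired + undesired) * 100
Total products = 291 + 87 = 378 mol/h
S = 291 / 378 * 100
= 0.7698 * 100
= 76.98 %

76.98 %


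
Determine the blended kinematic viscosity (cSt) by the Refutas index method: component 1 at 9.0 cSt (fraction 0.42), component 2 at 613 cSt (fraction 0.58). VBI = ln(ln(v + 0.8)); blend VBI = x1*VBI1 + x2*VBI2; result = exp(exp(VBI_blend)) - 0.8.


Refutas method: VBN_i = 14.534*ln(ln(visc_i + 0.8)) + 10.975, blended linearly by mass fraction; since VBN is linear in VBI_i = ln(ln(visc_i + 0.8)) and the fractions sum to 1, blend VBI directly: visc = exp(exp(VBI_blend)) - 0.8
VBI_1 = ln(ln(9.0 + 0.8)) = 0.82522
VBI_2 = ln(ln(613 + 0.8)) = 1.85937
VBI_blend = 0.42 * 0.82522 + 0.58 * 1.85937 = 1.42503
visc_blend = exp(exp(1.42503)) - 0.8 = 63.14

63.14 cSt


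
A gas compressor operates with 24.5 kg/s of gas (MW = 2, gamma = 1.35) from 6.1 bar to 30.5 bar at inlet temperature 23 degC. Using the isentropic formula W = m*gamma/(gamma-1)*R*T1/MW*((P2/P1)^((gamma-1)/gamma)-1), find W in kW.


Isentropic work: W = m*(gamma/(gamma-1))*(R*T1/MW)*((P2/P1)^((gamma-1)/gamma) - 1)
T1 = 23 + 273.15 = 296.15 K
Pressure ratio = 30.5 / 6.1 = 5
Exponent = (1.35 - 1)/1.35 = 0.259259
(P2/P1)^exp - 1 = 5^0.259259 - 1 = 0.517799
W = 24.5 * 1.35 / 0.35 * 8.314 * 296.15 / 2 * 0.517799 = 60240

60240 kW


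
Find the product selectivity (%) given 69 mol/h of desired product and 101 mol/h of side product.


Selectivity = desired / (desired + undesired) * 100
Total products = 69 + 101 = 170 mol/h
S = 69 / 170 * 100
= 0.4059 * 100
= 40.59 %

40.59 %


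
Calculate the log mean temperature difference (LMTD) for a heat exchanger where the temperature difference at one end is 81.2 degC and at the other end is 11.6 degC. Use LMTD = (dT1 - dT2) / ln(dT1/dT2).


LMTD = (dT1 - dT2) / ln(dT1/dT2)
= (81.2 - 11.6) / ln(81.2 / 11.6) = 69.6 / 1.94591 = 35.77

35.77 degC


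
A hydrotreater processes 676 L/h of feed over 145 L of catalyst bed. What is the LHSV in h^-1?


LHSV = volumetric feed rate / catalyst volume
= 676 L/h / 145 L
= 4.662 h^-1

4.662 h^-1


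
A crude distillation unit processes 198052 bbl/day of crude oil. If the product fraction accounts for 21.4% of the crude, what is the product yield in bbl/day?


Crude throughput = 198052 bbl/day
Fraction yield = 21.4%
yield = throughput * fraction / 100
yield = 198052 * 21.4 / 100 = 42383.128

42383.128 bbl/day


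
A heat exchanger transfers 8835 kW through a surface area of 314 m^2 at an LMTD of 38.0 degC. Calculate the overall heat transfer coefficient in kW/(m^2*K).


From Q = U*A*LMTD, U = Q / (A * LMTD)
U = 8835 / (314 * 38.0) = 8835 / 11932 = 0.7404

0.7404 kW/(m^2*K)


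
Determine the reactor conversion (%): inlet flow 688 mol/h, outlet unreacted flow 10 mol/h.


X = (F_in - F_out) / F_in * 100
Moles reacted = 688 - 10 = 678
X = 678 / 688 * 100
= 0.9855 * 100
= 98.55 %

98.55 %


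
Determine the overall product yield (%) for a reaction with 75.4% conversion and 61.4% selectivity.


Overall yield = conversion (%) * selectivity (%) / 100
Conversion = 75.4%, Selectivity = 61.4%
Y = 75.4 * 61.4 / 100
= 46.2956 %

46.2956 %


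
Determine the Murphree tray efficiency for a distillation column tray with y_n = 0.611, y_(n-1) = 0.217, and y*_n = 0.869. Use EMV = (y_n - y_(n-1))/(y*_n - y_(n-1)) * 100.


Murphree vapor efficiency: EMV = (y_n - y_(n-1)) / (y*_n - y_(n-1)) * 100
EMV = (0.611 - 0.217) / (0.869 - 0.217) * 100 = 0.394 / 0.652 * 100 = 60.43

60.43 %


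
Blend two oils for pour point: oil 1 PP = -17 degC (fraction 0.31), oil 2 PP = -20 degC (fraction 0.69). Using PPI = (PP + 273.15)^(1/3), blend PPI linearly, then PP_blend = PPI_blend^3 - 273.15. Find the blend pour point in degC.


PPI_1 = (-17 + 273.15)^(1/3) = 6.350844
PPI_2 = (-20 + 273.15)^(1/3) = 6.325953
PPI_blend = 0.31 * 6.350844 + 0.69 * 6.325953 = 6.333669
PP_blend = 6.333669^3 - 273.15 = 254.0774 - 273.15 = -19.07

-19.07 degC


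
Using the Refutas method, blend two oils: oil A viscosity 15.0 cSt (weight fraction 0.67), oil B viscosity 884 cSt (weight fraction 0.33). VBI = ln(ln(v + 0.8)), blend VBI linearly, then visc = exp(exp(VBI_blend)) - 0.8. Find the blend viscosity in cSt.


Refutas method: VBN_i = 14.534*ln(ln(visc_i + 0.8)) + 10.975, blended linearly by mass fraction; since VBN is linear in VBI_i = ln(ln(visc_i + 0.8)) and the fractions sum to 1, blend VBI directly: visc = exp(exp(VBI_blend)) - 0.8
VBI_1 = ln(ln(15.0 + 0.8)) = 1.01523
VBI_2 = ln(ln(884 + 0.8)) = 1.91477
VBI_blend = 0.67 * 1.01523 + 0.33 * 1.91477 = 1.31208
visc_blend = exp(exp(1.31208)) - 0.8 = 40.21

40.21 cSt


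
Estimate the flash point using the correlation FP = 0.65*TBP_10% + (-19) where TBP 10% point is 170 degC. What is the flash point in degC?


FP = 0.65 * 170 + (-19) = 91.5

91.5 degC


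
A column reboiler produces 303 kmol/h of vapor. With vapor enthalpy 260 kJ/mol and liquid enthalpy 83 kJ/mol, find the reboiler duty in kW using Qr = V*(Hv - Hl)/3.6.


Qr = 303 * (260 - 83) / 3.6 = 303 * 177 / 3.6 = 14900

14900 kW


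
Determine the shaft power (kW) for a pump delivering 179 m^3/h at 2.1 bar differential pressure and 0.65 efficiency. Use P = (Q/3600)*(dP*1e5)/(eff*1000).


Q = 179 / 3600 = 0.0497222 m^3/s
P = 0.0497222 * (2.1 * 1e5) / 0.65 / 1000 = 16.06

16.06 kW


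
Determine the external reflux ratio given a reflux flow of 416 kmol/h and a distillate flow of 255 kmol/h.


Reflux ratio definition: R = L / D (liquid returned / distillate withdrawn)
L = 416 kmol/h, D = 255 kmol/h
R = 416 / 255 = 1.631

1.631


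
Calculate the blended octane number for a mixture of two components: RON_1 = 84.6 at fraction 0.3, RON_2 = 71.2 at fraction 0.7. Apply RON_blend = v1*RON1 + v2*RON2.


Linear blending: RON_blend = sum(vi * RONi)
Contribution 1: 0.3 * 84.6 = 25.38
Contribution 2: 0.7 * 71.2 = 49.84
RON_blend = 25.38 + 49.84 = 75.22

75.22


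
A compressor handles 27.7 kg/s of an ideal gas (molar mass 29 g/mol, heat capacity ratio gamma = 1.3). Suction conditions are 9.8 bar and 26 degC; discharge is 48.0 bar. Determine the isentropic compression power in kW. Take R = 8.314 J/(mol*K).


Isentropic work: W = m*(gamma/(gamma-1))*(R*T1/MW)*((P2/P1)^((gamma-1)/gamma) - 1)
T1 = 26 + 273.15 = 299.15 K
Pressure ratio = 48.0 / 9.8 = 4.89796
Exponent = (1.3 - 1)/1.3 = 0.230769
(P2/P1)^exp - 1 = 4.89796^0.230769 - 1 = 0.442893
W = 27.7 * 1.3 / 0.3 * 8.314 * 299.15 / 29 * 0.442893 = 4559

4559 kW


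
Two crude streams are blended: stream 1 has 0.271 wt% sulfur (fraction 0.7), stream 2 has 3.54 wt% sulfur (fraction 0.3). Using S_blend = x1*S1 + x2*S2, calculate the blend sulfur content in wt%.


Linear sulfur blending: S_blend = x1*S1 + x2*S2
Contribution 1: 0.7 * 0.271 = 0.1897 wt%
Contribution 2: 0.3 * 3.54 = 1.062 wt%
S_blend = 0.1897 + 1.062 = 1.2517

1.2517 wt%


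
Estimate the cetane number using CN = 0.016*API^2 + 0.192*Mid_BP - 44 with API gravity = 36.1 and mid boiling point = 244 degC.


CN = 0.016 * 36.1^2 + 0.192 * 244 - 44
CN = 20.85136 + 46.848 - 44 = 23.69936

23.69936


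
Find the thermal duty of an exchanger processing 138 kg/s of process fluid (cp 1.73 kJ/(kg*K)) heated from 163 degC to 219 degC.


Q = m_dot * cp * delta_T
delta_T = 219 - 163 = 56 K
Q = 138 * 1.73 * 56
= 238.74 * 56
= 13369.44 kW

13369.44 kW


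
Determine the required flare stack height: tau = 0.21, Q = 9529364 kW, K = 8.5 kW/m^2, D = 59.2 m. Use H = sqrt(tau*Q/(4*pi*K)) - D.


tau*Q/(4*pi*K) = 0.21 * 9529364 / (4 * pi * 8.5) = 18735
sqrt(18735) = 136.876
H = 136.876 - 59.2 = 77.68

77.68 m


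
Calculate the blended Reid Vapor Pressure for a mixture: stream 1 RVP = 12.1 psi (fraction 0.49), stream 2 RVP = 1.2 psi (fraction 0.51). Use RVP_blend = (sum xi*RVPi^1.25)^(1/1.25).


Chevron index: RVP_blend = (sum xi*RVPi^1.25)^(1/1.25)
RVP^1.25 terms: 0.49 * 12.1^1.25 + 0.51 * 1.2^1.25 = 11.6986
RVP_blend = 11.6986^(1/1.25) = 7.153

7.153 psi


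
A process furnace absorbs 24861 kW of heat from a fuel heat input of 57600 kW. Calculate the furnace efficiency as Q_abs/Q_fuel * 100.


Furnace efficiency = Q_absorbed / Q_fuel * 100
= 24861 / 57600 * 100 = 43.16

43.16 %


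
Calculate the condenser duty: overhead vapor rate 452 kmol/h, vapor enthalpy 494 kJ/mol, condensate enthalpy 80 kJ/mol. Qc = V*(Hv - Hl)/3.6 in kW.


Qc = 452 * (494 - 80) / 3.6 = 452 * 414 / 3.6 = 51980

51980 kW


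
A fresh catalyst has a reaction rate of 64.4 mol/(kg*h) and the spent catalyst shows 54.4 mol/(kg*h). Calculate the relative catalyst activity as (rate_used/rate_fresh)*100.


Activity (%) = (rate_used / rate_fresh) * 100
rate_used = 54.4, rate_fresh = 64.4
= (54.4 / 64.4) * 100
= 0.8447 * 100 = 84.47

84.47 %


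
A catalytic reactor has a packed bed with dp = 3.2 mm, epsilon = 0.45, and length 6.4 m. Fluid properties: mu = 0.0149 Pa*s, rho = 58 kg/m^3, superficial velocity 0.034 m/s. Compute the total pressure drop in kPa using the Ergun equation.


dp = 3.2 mm = 0.0032 m
Viscous term = 150*0.0149*0.034*(1-0.45)^2 / (0.0032^2*0.45^3) = 24634.5
Inertial term = 1.75*58*0.034^2*(1-0.45) / (0.0032*0.45^3) = 221.309
dP/L = 24634.5 + 221.309 = 24855.8 Pa/m
dP = 24855.8 * 6.4 / 1000 = 159.1 kPa

159.1 kPa


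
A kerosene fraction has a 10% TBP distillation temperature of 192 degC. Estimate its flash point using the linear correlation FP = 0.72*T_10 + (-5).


FP = 0.72 * 192 + (-5) = 133.24

133.24 degC


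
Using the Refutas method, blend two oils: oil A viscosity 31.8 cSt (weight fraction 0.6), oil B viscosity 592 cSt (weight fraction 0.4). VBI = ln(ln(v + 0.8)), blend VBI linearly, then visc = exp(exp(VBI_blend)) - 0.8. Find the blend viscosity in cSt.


Refutas method: VBN_i = 14.534*ln(ln(visc_i + 0.8)) + 10.975, blended linearly by mass fraction; since VBN is linear in VBI_i = ln(ln(visc_i + 0.8)) and the fractions sum to 1, blend VBI directly: visc = exp(exp(VBI_blend)) - 0.8
VBI_1 = ln(ln(31.8 + 0.8)) = 1.24827
VBI_2 = ln(ln(592 + 0.8)) = 1.85393
VBI_blend = 0.6 * 1.24827 + 0.4 * 1.85393 = 1.49053
visc_blend = exp(exp(1.49053)) - 0.8 = 83.93

83.93 cSt


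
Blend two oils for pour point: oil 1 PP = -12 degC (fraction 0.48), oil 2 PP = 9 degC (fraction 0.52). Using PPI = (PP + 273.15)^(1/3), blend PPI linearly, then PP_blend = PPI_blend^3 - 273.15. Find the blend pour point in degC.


PPI_1 = (-12 + 273.15)^(1/3) = 6.391901
PPI_2 = (9 + 273.15)^(1/3) = 6.558835
PPI_blend = 0.48 * 6.391901 + 0.52 * 6.558835 = 6.478707
PP_blend = 6.478707^3 - 273.15 = 271.9349 - 273.15 = -1.22

-1.22 degC


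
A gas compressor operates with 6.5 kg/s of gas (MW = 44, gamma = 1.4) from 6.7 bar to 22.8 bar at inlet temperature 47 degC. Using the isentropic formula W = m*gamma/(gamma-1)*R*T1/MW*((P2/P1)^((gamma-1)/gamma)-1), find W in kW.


Isentropic work: W = m*(gamma/(gamma-1))*(R*T1/MW)*((P2/P1)^((gamma-1)/gamma) - 1)
T1 = 47 + 273.15 = 320.15 K
Pressure ratio = 22.8 / 6.7 = 3.40299
Exponent = (1.4 - 1)/1.4 = 0.285714
(P2/P1)^exp - 1 = 3.40299^0.285714 - 1 = 0.418927
W = 6.5 * 1.4 / 0.4 * 8.314 * 320.15 / 44 * 0.418927 = 576.5

576.5 kW


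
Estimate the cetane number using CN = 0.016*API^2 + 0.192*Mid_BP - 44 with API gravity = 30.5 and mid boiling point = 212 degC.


CN = 0.016 * 30.5^2 + 0.192 * 212 - 44
CN = 14.884 + 40.704 - 44 = 11.588

11.588


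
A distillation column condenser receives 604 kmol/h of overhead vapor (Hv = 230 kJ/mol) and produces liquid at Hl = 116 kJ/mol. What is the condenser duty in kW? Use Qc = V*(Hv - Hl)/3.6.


Qc = 604 * (230 - 116) / 3.6 = 604 * 114 / 3.6 = 19130

19130 kW


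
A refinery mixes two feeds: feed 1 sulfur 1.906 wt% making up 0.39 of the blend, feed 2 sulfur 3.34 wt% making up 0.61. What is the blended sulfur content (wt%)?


Linear sulfur blending: S_blend = x1*S1 + x2*S2
Contribution 1: 0.39 * 1.906 = 0.74334 wt%
Contribution 2: 0.61 * 3.34 = 2.0374 wt%
S_blend = 0.74334 + 2.0374 = 2.78074

2.78074 wt%


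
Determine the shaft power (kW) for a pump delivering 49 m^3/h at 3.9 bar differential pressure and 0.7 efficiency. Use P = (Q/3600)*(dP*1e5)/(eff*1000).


Q = 49 / 3600 = 0.0136111 m^3/s
P = 0.0136111 * (3.9 * 1e5) / 0.7 / 1000 = 7.583

7.583 kW


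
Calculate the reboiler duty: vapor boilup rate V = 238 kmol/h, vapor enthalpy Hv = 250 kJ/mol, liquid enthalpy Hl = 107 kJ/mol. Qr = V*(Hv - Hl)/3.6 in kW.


Qr = 238 * (250 - 107) / 3.6 = 238 * 143 / 3.6 = 9454

9454 kW


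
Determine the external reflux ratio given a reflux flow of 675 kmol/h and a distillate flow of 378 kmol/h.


Reflux ratio definition: R = L / D (liquid returned / distillate withdrawn)
L = 675 kmol/h, D = 378 kmol/h
R = 675 / 378 = 1.786

1.786


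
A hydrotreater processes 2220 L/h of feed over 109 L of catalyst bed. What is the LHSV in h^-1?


LHSV = volumetric feed rate / catalyst volume
= 2220 L/h / 109 L
= 20.37 h^-1

20.37 h^-1


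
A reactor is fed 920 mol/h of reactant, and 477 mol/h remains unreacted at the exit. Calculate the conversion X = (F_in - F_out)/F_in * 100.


X = (F_in - F_out) / F_in * 100
Moles reacted = 920 - 477 = 443
X = 443 / 920 * 100
= 0.4815 * 100
= 48.15 %

48.15 %


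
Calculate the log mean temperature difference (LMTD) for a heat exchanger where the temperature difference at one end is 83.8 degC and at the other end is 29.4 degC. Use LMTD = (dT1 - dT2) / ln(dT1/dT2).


LMTD = (dT1 - dT2) / ln(dT1/dT2)
= (83.8 - 29.4) / ln(83.8 / 29.4) = 54.4 / 1.04744 = 51.94

51.94 degC


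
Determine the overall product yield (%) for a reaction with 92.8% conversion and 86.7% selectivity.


Overall yield = conversion (%) * selectivity (%) / 100
Conversion = 92.8%, Selectivity = 86.7%
Y = 92.8 * 86.7 / 100
= 80.4576 %

80.4576 %


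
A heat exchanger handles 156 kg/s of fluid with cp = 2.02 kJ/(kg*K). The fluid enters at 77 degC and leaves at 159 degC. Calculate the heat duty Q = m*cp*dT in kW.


Q = m_dot * cp * delta_T
delta_T = 159 - 77 = 82 K
Q = 156 * 2.02 * 82
= 315.12 * 82
= 25839.84 kW

25839.84 kW


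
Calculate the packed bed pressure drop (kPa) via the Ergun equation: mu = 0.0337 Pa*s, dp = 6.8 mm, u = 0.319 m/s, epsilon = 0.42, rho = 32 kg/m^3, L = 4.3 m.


dp = 6.8 mm = 0.0068 m
Viscous term = 150*0.0337*0.319*(1-0.42)^2 / (0.0068^2*0.42^3) = 158344
Inertial term = 1.75*32*0.319^2*(1-0.42) / (0.0068*0.42^3) = 6560.56
dP/L = 158344 + 6560.56 = 164905 Pa/m
dP = 164905 * 4.3 / 1000 = 709.1 kPa

709.1 kPa


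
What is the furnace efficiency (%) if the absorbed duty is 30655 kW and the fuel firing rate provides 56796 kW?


Furnace efficiency = Q_absorbed / Q_fuel * 100
= 30655 / 56796 * 100 = 53.97

53.97 %


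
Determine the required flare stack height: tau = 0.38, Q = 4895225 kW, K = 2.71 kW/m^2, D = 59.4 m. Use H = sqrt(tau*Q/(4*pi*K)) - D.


tau*Q/(4*pi*K) = 0.38 * 4895225 / (4 * pi * 2.71) = 54623.2
sqrt(54623.2) = 233.716
H = 233.716 - 59.4 = 174.3

174.3 m


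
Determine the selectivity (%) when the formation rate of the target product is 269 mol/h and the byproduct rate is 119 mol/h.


Selectivity = desired / (desired + undesired) * 100
Total products = 269 + 119 = 388 mol/h
S = 269 / 388 * 100
= 0.6933 * 100
= 69.33 %

69.33 %


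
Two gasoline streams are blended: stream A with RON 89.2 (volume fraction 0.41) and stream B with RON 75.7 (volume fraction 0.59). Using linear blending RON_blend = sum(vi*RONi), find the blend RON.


Linear blending: RON_blend = sum(vi * RONi)
Contribution 1: 0.41 * 89.2 = 36.572
Contribution 2: 0.59 * 75.7 = 44.663
RON_blend = 36.572 + 44.663 = 81.235

81.235


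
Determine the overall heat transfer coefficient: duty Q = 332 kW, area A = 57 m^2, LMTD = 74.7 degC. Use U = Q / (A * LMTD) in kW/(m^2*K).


From Q = U*A*LMTD, U = Q / (A * LMTD)
U = 332 / (57 * 74.7) = 332 / 4257.9 = 0.07797

0.07797 kW/(m^2*K)


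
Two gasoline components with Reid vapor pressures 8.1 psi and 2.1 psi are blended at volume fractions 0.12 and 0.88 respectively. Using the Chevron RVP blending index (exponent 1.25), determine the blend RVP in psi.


Chevron index: RVP_blend = (sum xi*RVPi^1.25)^(1/1.25)
RVP^1.25 terms: 0.12 * 8.1^1.25 + 0.88 * 2.1^1.25 = 3.86441
RVP_blend = 3.86441^(1/1.25) = 2.949

2.949 psi


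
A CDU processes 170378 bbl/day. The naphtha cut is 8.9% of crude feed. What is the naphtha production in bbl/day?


Crude throughput = 170378 bbl/day
Fraction yield = 8.9%
yield = throughput * fraction / 100
yield = 170378 * 8.9 / 100 = 15163.642

15163.642 bbl/day


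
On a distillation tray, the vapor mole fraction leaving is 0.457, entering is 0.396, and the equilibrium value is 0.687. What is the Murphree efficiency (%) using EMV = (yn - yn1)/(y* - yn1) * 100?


Murphree vapor efficiency: EMV = (y_n - y_(n-1)) / (y*_n - y_(n-1)) * 100
EMV = (0.457 - 0.396) / (0.687 - 0.396) * 100 = 0.061 / 0.291 * 100 = 20.96

20.96 %


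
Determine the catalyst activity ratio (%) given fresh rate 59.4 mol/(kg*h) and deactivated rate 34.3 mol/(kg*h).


Activity (%) = (rate_used / rate_fresh) * 100
rate_used = 34.3, rate_fresh = 59.4
= (34.3 / 59.4) * 100
= 0.5774 * 100 = 57.74

57.74 %


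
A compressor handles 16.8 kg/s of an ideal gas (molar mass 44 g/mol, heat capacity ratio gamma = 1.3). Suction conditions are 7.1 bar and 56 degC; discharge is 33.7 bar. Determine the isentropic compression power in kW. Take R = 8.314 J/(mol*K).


Isentropic work: W = m*(gamma/(gamma-1))*(R*T1/MW)*((P2/P1)^((gamma-1)/gamma) - 1)
T1 = 56 + 273.15 = 329.15 K
Pressure ratio = 33.7 / 7.1 = 4.74648
Exponent = (1.3 - 1)/1.3 = 0.230769
(P2/P1)^exp - 1 = 4.74648^0.230769 - 1 = 0.43247
W = 16.8 * 1.3 / 0.3 * 8.314 * 329.15 / 44 * 0.43247 = 1958

1958 kW


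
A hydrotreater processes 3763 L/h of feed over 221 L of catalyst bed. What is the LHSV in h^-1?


LHSV = volumetric feed rate / catalyst volume
= 3763 L/h / 221 L
= 17.03 h^-1

17.03 h^-1


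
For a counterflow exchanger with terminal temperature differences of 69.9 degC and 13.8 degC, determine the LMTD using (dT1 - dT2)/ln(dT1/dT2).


LMTD = (dT1 - dT2) / ln(dT1/dT2)
= (69.9 - 13.8) / ln(69.9 / 13.8) = 56.1 / 1.6224 = 34.58

34.58 degC


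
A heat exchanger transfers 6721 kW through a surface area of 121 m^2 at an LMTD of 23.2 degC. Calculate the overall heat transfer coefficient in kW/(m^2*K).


From Q = U*A*LMTD, U = Q / (A * LMTD)
U = 6721 / (121 * 23.2) = 6721 / 2807.2 = 2.394

2.394 kW/(m^2*K)


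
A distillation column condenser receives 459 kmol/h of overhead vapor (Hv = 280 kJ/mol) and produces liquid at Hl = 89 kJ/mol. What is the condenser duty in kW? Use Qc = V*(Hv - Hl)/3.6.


Qc = 459 * (280 - 89) / 3.6 = 459 * 191 / 3.6 = 24350

24350 kW


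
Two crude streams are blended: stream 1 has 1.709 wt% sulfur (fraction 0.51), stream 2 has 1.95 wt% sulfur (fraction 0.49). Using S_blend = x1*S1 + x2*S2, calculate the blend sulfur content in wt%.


Linear sulfur blending: S_blend = x1*S1 + x2*S2
Contribution 1: 0.51 * 1.709 = 0.87159 wt%
Contribution 2: 0.49 * 1.95 = 0.9555 wt%
S_blend = 0.87159 + 0.9555 = 1.82709

1.82709 wt%


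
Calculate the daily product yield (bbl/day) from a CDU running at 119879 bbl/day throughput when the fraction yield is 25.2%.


Crude throughput = 119879 bbl/day
Fraction yield = 25.2%
yield = throughput * fraction / 100
yield = 119879 * 25.2 / 100 = 30209.508

30209.508 bbl/day


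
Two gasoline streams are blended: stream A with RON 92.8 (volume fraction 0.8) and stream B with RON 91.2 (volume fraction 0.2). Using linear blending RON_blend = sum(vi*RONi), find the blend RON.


Linear blending: RON_blend = sum(vi * RONi)
Contribution 1: 0.8 * 92.8 = 74.24
Contribution 2: 0.2 * 91.2 = 18.24
RON_blend = 74.24 + 18.24 = 92.48

92.48


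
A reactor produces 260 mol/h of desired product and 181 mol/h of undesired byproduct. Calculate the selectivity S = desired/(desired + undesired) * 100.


Selectivity = desired / (desired + undesired) * 100
Total products = 260 + 181 = 441 mol/h
S = 260 / 441 * 100
= 0.5896 * 100
= 58.96 %

58.96 %


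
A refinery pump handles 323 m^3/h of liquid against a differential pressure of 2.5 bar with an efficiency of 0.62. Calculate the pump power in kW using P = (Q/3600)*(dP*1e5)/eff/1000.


Q = 323 / 3600 = 0.0897222 m^3/s
P = 0.0897222 * (2.5 * 1e5) / 0.62 / 1000 = 36.18

36.18 kW


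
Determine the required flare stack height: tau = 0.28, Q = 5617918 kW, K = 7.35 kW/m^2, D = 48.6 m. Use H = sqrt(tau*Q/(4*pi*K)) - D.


tau*Q/(4*pi*K) = 0.28 * 5617918 / (4 * pi * 7.35) = 17030.8
sqrt(17030.8) = 130.502
H = 130.502 - 48.6 = 81.90

81.90 m


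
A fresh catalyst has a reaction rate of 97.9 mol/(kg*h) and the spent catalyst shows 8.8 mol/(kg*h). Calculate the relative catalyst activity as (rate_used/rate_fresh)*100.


Activity (%) = (rate_used / rate_fresh) * 100
rate_used = 8.8, rate_fresh = 97.9
= (8.8 / 97.9) * 100
= 0.08989 * 100 = 8.989

8.989 %


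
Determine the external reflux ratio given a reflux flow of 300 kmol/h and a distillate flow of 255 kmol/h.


Reflux ratio definition: R = L / D (liquid returned / distillate withdrawn)
L = 300 kmol/h, D = 255 kmol/h
R = 300 / 255 = 1.176

1.176


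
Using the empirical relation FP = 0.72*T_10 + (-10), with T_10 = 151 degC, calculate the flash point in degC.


FP = 0.72 * 151 + (-10) = 98.72

98.72 degC


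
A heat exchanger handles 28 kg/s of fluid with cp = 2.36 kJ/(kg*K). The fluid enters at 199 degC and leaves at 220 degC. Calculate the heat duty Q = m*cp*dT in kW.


Q = m_dot * cp * delta_T
delta_T = 220 - 199 = 21 K
Q = 28 * 2.36 * 21
= 66.08 * 21
= 1387.68 kW

1387.68 kW


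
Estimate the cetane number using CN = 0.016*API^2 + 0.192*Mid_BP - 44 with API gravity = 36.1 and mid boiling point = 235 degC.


CN = 0.016 * 36.1^2 + 0.192 * 235 - 44
CN = 20.85136 + 45.12 - 44 = 21.97136

21.97136


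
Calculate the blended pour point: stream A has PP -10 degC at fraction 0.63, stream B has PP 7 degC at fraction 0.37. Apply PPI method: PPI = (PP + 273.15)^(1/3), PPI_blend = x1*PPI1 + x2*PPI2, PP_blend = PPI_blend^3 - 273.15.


PPI_1 = (-10 + 273.15)^(1/3) = 6.408176
PPI_2 = (7 + 273.15)^(1/3) = 6.543301
PPI_blend = 0.63 * 6.408176 + 0.37 * 6.543301 = 6.458172
PP_blend = 6.458172^3 - 273.15 = 269.3573 - 273.15 = -3.79

-3.79 degC


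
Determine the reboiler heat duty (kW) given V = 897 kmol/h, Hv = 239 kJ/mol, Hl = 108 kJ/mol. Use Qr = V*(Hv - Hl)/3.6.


Qr = 897 * (239 - 108) / 3.6 = 897 * 131 / 3.6 = 32640

32640 kW


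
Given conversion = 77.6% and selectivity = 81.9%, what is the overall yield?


Overall yield = conversion (%) * selectivity (%) / 100
Conversion = 77.6%, Selectivity = 81.9%
Y = 77.6 * 81.9 / 100
= 63.5544 %

63.5544 %


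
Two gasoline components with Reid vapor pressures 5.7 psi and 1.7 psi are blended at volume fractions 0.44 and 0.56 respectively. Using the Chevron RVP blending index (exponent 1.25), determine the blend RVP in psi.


Chevron index: RVP_blend = (sum xi*RVPi^1.25)^(1/1.25)
RVP^1.25 terms: 0.44 * 5.7^1.25 + 0.56 * 1.7^1.25 = 4.96227
RVP_blend = 4.96227^(1/1.25) = 3.602

3.602 psi


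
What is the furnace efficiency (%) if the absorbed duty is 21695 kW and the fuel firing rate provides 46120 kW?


Furnace efficiency = Q_absorbed / Q_fuel * 100
= 21695 / 46120 * 100 = 47.04

47.04 %


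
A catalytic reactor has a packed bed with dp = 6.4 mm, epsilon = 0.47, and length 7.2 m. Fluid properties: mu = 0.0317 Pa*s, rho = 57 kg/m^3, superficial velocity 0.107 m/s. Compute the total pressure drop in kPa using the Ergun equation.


dp = 6.4 mm = 0.0064 m
Viscous term = 150*0.0317*0.107*(1-0.47)^2 / (0.0064^2*0.47^3) = 33607.2
Inertial term = 1.75*57*0.107^2*(1-0.47) / (0.0064*0.47^3) = 910.925
dP/L = 33607.2 + 910.925 = 34518.1 Pa/m
dP = 34518.1 * 7.2 / 1000 = 248.5 kPa

248.5 kPa


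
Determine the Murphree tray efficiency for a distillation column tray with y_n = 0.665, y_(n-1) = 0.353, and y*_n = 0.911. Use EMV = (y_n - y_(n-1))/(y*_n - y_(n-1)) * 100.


Murphree vapor efficiency: EMV = (y_n - y_(n-1)) / (y*_n - y_(n-1)) * 100
EMV = (0.665 - 0.353) / (0.911 - 0.353) * 100 = 0.312 / 0.558 * 100 = 55.91

55.91 %


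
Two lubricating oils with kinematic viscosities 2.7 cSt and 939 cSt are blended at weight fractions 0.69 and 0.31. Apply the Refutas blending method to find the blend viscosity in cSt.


Refutas method: VBN_i = 14.534*ln(ln(visc_i + 0.8)) + 10.975, blended linearly by mass fraction; since VBN is linear in VBI_i = ln(ln(visc_i + 0.8)) and the fractions sum to 1, blend VBI directly: visc = exp(exp(VBI_blend)) - 0.8
VBI_1 = ln(ln(2.7 + 0.8)) = 0.225351
VBI_2 = ln(ln(939 + 0.8)) = 1.92362
VBI_blend = 0.69 * 0.225351 + 0.31 * 1.92362 = 0.751814
visc_blend = exp(exp(0.751814)) - 0.8 = 7.538

7.538 cSt


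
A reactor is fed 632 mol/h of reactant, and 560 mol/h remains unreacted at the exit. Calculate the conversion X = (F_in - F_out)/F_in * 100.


X = (F_in - F_out) / F_in * 100
Moles reacted = 632 - 560 = 72
X = 72 / 632 * 100
= 0.1139 * 100
= 11.39 %

11.39 %


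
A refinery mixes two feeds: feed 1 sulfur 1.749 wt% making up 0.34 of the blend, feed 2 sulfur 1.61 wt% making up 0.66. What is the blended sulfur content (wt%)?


Linear sulfur blending: S_blend = x1*S1 + x2*S2
Contribution 1: 0.34 * 1.749 = 0.59466 wt%
Contribution 2: 0.66 * 1.61 = 1.0626 wt%
S_blend = 0.59466 + 1.0626 = 1.65726

1.65726 wt%


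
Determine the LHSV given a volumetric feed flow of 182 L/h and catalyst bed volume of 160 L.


LHSV = volumetric feed rate / catalyst volume
= 182 L/h / 160 L
= 1.137 h^-1

1.137 h^-1


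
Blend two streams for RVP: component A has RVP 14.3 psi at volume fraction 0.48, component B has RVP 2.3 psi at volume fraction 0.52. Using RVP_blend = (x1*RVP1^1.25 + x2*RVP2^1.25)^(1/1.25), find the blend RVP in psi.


Chevron index: RVP_blend = (sum xi*RVPi^1.25)^(1/1.25)
RVP^1.25 terms: 0.48 * 14.3^1.25 + 0.52 * 2.3^1.25 = 14.8207
RVP_blend = 14.8207^(1/1.25) = 8.644

8.644 psi


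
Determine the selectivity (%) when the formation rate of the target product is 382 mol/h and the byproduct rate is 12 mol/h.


Selectivity = desired / (desired + undesired) * 100
Total products = 382 + 12 = 394 mol/h
S = 382 / 394 * 100
= 0.9695 * 100
= 96.95 %

96.95 %


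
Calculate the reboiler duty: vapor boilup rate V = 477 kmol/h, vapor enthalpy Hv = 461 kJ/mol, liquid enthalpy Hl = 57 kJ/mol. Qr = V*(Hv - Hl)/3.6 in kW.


Qr = 477 * (461 - 57) / 3.6 = 477 * 404 / 3.6 = 53530

53530 kW


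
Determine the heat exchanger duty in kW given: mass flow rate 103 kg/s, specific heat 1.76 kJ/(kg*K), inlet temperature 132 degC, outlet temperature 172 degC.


Q = m_dot * cp * delta_T
delta_T = 172 - 132 = 40 K
Q = 103 * 1.76 * 40
= 181.28 * 40
= 7251.2 kW

7251.2 kW


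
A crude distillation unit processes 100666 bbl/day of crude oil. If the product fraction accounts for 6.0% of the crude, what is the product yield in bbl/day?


Crude throughput = 100666 bbl/day
Fraction yield = 6.0%
yield = throughput * fraction / 100
yield = 100666 * 6.0 / 100 = 6039.96

6039.96 bbl/day


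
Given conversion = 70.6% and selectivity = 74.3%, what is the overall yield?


Overall yield = conversion (%) * selectivity (%) / 100
Conversion = 70.6%, Selectivity = 74.3%
Y = 70.6 * 74.3 / 100
= 52.4558 %

52.4558 %


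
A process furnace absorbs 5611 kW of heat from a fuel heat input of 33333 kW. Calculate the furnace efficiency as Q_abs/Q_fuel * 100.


Furnace efficiency = Q_absorbed / Q_fuel * 100
= 5611 / 33333 * 100 = 16.83

16.83 %


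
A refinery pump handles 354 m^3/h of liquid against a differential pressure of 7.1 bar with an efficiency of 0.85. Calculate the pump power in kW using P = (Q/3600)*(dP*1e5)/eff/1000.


Q = 354 / 3600 = 0.0983333 m^3/s
P = 0.0983333 * (7.1 * 1e5) / 0.85 / 1000 = 82.14

82.14 kW


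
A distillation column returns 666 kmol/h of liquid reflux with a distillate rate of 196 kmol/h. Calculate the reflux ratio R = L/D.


Reflux ratio definition: R = L / D (liquid returned / distillate withdrawn)
L = 666 kmol/h, D = 196 kmol/h
R = 666 / 196 = 3.398

3.398


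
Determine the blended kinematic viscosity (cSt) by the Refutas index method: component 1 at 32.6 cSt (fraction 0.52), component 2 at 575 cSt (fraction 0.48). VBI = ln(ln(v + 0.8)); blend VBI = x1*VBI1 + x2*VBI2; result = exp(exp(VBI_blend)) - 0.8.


Refutas method: VBN_i = 14.534*ln(ln(visc_i + 0.8)) + 10.975, blended linearly by mass fraction; since VBN is linear in VBI_i = ln(ln(visc_i + 0.8)) and the fractions sum to 1, blend VBI directly: visc = exp(exp(VBI_blend)) - 0.8
VBI_1 = ln(ln(32.6 + 0.8)) = 1.2552
VBI_2 = ln(ln(575 + 0.8)) = 1.84936
VBI_blend = 0.52 * 1.2552 + 0.48 * 1.84936 = 1.5404
visc_blend = exp(exp(1.5404)) - 0.8 = 105.5

105.5 cSt


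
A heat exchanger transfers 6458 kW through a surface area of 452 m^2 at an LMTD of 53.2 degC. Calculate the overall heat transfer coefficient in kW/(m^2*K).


From Q = U*A*LMTD, U = Q / (A * LMTD)
U = 6458 / (452 * 53.2) = 6458 / 24046.4 = 0.2686

0.2686 kW/(m^2*K)


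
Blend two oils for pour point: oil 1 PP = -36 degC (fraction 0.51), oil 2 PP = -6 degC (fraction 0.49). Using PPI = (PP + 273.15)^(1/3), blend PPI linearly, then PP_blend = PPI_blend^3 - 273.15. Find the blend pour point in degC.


PPI_1 = (-36 + 273.15)^(1/3) = 6.189768
PPI_2 = (-6 + 273.15)^(1/3) = 6.440482
PPI_blend = 0.51 * 6.189768 + 0.49 * 6.440482 = 6.312618
PP_blend = 6.312618^3 - 273.15 = 251.5524 - 273.15 = -21.6

-21.6 degC


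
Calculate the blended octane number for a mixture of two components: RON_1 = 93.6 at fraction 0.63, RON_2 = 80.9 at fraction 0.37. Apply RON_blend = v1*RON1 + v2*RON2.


Linear blending: RON_blend = sum(vi * RONi)
Contribution 1: 0.63 * 93.6 = 58.968
Contribution 2: 0.37 * 80.9 = 29.933
RON_blend = 58.968 + 29.933 = 88.901

88.901


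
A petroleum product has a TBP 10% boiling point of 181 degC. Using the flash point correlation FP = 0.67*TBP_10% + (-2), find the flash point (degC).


FP = 0.67 * 181 + (-2) = 119.27

119.27 degC


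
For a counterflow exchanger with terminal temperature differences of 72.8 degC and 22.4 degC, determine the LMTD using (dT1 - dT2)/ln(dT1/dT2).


LMTD = (dT1 - dT2) / ln(dT1/dT2)
= (72.8 - 22.4) / ln(72.8 / 22.4) = 50.4 / 1.17865 = 42.76

42.76 degC


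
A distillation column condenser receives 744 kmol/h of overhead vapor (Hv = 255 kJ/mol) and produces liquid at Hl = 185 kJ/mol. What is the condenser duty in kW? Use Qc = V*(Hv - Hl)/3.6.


Qc = 744 * (255 - 185) / 3.6 = 744 * 70 / 3.6 = 14470

14470 kW


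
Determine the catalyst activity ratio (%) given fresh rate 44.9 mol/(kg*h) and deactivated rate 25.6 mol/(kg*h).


Activity (%) = (rate_used / rate_fresh) * 100
rate_used = 25.6, rate_fresh = 44.9
= (25.6 / 44.9) * 100
= 0.5702 * 100 = 57.02

57.02 %


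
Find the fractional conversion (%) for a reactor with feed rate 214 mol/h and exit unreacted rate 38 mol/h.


X = (F_in - F_out) / F_in * 100
Moles reacted = 214 - 38 = 176
X = 176 / 214 * 100
= 0.8224 * 100
= 82.24 %

82.24 %


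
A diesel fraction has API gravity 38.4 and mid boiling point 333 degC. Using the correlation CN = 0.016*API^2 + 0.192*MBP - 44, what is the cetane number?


CN = 0.016 * 38.4^2 + 0.192 * 333 - 44
CN = 23.59296 + 63.936 - 44 = 43.52896

43.52896


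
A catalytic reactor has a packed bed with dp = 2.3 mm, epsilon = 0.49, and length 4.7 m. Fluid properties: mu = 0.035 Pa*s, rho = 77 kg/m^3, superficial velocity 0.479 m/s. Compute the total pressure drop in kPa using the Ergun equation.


dp = 2.3 mm = 0.0023 m
Viscous term = 150*0.035*0.479*(1-0.49)^2 / (0.0023^2*0.49^3) = 1050970
Inertial term = 1.75*77*0.479^2*(1-0.49) / (0.0023*0.49^3) = 58271.2
dP/L = 1050970 + 58271.2 = 1109240 Pa/m
dP = 1109240 * 4.7 / 1000 = 5213 kPa

5213 kPa


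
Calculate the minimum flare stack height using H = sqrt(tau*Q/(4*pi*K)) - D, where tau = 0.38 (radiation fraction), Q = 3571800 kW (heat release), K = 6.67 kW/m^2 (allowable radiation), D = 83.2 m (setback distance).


tau*Q/(4*pi*K) = 0.38 * 3571800 / (4 * pi * 6.67) = 16193.3
sqrt(16193.3) = 127.253
H = 127.253 - 83.2 = 44.05

44.05 m


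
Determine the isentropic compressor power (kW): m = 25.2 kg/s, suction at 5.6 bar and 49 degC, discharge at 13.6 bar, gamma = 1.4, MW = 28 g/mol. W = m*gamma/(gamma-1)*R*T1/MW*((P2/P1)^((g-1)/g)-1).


Isentropic work: W = m*(gamma/(gamma-1))*(R*T1/MW)*((P2/P1)^((gamma-1)/gamma) - 1)
T1 = 49 + 273.15 = 322.15 K
Pressure ratio = 13.6 / 5.6 = 2.42857
Exponent = (1.4 - 1)/1.4 = 0.285714
(P2/P1)^exp - 1 = 2.42857^0.285714 - 1 = 0.288546
W = 25.2 * 1.4 / 0.4 * 8.314 * 322.15 / 28 * 0.288546 = 2434

2434 kW


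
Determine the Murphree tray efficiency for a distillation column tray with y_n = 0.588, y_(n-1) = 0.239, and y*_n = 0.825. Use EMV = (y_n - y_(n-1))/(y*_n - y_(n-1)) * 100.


Murphree vapor efficiency: EMV = (y_n - y_(n-1)) / (y*_n - y_(n-1)) * 100
EMV = (0.588 - 0.239) / (0.825 - 0.239) * 100 = 0.349 / 0.586 * 100 = 59.56

59.56 %


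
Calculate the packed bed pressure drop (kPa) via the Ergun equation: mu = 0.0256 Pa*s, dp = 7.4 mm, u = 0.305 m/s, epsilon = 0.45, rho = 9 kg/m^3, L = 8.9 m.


dp = 7.4 mm = 0.0074 m
Viscous term = 150*0.0256*0.305*(1-0.45)^2 / (0.0074^2*0.45^3) = 70999.5
Inertial term = 1.75*9*0.305^2*(1-0.45) / (0.0074*0.45^3) = 1195.02
dP/L = 70999.5 + 1195.02 = 72194.5 Pa/m
dP = 72194.5 * 8.9 / 1000 = 642.5 kPa

642.5 kPa


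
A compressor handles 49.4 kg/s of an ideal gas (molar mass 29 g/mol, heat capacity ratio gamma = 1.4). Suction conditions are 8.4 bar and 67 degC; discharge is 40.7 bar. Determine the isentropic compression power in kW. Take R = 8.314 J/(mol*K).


Isentropic work: W = m*(gamma/(gamma-1))*(R*T1/MW)*((P2/P1)^((gamma-1)/gamma) - 1)
T1 = 67 + 273.15 = 340.15 K
Pressure ratio = 40.7 / 8.4 = 4.84524
Exponent = (1.4 - 1)/1.4 = 0.285714
(P2/P1)^exp - 1 = 4.84524^0.285714 - 1 = 0.569655
W = 49.4 * 1.4 / 0.4 * 8.314 * 340.15 / 29 * 0.569655 = 9605

9605 kW
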